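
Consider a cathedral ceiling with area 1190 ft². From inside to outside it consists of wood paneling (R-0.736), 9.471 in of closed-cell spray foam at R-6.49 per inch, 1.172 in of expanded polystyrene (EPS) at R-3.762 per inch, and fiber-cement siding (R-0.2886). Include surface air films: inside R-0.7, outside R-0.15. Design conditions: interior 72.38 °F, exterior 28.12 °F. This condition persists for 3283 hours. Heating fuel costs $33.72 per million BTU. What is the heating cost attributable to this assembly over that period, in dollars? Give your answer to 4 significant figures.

86.06 dollars

9.471 × 6.49 = 61.467
1.172 × 3.762 = 4.4091
R_total = 0.7 + 0.736 + 61.467 + 4.4091 + 0.2886 + 0.15 = 67.75 ft²·°F·h/BTU
Q = 1190 × (72.38 − 28.12) / 67.75 = 777.4 BTU/h
E = 777.4 × 3283 = 2552200 BTU
Cost = 2552200/10⁶ × 33.72 = $86.061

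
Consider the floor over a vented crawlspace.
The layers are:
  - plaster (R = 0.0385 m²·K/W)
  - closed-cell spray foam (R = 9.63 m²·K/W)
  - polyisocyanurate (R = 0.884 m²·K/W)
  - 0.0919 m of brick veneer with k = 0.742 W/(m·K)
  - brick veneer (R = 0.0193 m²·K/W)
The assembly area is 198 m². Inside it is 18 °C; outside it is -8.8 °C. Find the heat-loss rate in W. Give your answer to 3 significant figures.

0.0919/0.742 = 0.1239
R_total = 0.0385 + 9.63 + 0.884 + 0.1239 + 0.0193 = 10.7 m²·K/W
Q = A·ΔT/R = 198 × (18 − (-8.8)) / 10.7 = 496.1 W

496 W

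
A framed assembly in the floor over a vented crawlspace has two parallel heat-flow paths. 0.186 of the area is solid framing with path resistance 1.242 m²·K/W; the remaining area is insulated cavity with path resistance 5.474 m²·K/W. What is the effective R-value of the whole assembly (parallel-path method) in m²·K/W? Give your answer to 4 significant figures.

3.351 m²·K/W

U_eff = 0.814/5.474 + 0.186/1.242 = 0.1487 + 0.14976 = 0.29846
R_eff = 1/U_eff = 3.3505 m²·K/W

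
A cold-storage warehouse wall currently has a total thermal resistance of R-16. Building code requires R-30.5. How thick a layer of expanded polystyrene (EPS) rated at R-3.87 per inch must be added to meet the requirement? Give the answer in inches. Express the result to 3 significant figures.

3.75 in

ΔR = 30.5 − 16 = 14.5 ft²·°F·h/BTU
L = ΔR / (R/in) = 14.5/3.87 = 3.747 in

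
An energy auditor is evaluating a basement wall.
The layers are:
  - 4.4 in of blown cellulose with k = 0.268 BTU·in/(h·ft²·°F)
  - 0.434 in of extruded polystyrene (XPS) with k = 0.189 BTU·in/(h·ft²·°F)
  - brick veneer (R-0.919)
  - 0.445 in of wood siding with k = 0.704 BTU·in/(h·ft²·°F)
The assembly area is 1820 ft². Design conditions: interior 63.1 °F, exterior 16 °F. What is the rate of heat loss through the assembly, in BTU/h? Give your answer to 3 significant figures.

4.4/0.268 = 16.42
0.434/0.189 = 2.296
0.445/0.704 = 0.6321
R_total = 16.42 + 2.296 + 0.919 + 0.6321 = 20.27 ft²·°F·h/BTU
Q = A·ΔT/R = 1820 × (63.1 − 16) / 20.27 = 4230 BTU/h

4230 BTU/h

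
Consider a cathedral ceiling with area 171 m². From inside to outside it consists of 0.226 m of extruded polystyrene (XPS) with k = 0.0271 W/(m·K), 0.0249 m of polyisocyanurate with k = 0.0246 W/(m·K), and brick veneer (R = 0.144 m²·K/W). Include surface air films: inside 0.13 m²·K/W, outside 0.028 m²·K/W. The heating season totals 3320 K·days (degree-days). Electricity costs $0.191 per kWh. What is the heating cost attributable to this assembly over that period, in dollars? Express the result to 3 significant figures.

270 dollars

0.226/0.0271 = 8.339
0.0249/0.0246 = 1.012
R_total = 0.13 + 8.339 + 1.012 + 0.144 + 0.028 = 9.654 m²·K/W
E = A × HDD × 24 / R / 1000 = 171 × 3320 × 24 / 9.654 / 1000 = 1411 kWh
Cost = 1411 × 0.191 = $269.6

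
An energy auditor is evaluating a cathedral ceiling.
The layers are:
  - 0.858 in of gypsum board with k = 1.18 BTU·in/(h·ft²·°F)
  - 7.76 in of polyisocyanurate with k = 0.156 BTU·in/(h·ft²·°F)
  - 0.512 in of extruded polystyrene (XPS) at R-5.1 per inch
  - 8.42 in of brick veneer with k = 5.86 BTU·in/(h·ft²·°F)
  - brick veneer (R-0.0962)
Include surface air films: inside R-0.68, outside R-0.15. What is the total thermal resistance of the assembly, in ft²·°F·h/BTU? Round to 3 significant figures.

55.4 ft²·°F·h/BTU

0.858/1.18 = 0.7271
7.76/0.156 = 49.74
0.512 × 5.1 = 2.611
8.42/5.86 = 1.437
R_total = 0.68 + 0.7271 + 49.74 + 2.611 + 1.437 + 0.0962 + 0.15 = 55.44 ft²·°F·h/BTU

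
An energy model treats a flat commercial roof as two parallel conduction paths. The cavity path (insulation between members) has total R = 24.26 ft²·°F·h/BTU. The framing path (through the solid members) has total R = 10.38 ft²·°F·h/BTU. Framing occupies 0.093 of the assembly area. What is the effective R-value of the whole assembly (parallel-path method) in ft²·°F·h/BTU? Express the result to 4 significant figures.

U_eff = 0.907/24.26 + 0.093/10.38 = 0.037387 + 0.0089595 = 0.046346
R_eff = 1/U_eff = 21.577 ft²·°F·h/BTU

21.58 ft²·°F·h/BTU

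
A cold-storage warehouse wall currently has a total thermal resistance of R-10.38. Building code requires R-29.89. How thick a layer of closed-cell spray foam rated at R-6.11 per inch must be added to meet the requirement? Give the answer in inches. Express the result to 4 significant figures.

ΔR = 29.89 − 10.38 = 19.51 ft²·°F·h/BTU
L = ΔR / (R/in) = 19.51/6.11 = 3.1931 in

3.193 in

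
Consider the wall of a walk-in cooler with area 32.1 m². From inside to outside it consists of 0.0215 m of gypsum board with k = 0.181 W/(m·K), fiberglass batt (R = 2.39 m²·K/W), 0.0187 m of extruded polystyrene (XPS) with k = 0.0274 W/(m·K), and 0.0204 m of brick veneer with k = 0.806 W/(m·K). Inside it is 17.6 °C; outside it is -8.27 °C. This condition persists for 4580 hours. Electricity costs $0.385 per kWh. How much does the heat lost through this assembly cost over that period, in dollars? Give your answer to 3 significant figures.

0.0215/0.181 = 0.1188
0.0187/0.0274 = 0.6825
0.0204/0.806 = 0.02531
R_total = 0.1188 + 2.39 + 0.6825 + 0.02531 = 3.217 m²·K/W
Q = 32.1 × (17.6 − (-8.27)) / 3.217 = 258.2 W
E = 258.2 W × 4580 h / 1000 = 1182 kWh
Cost = 1182 × 0.385 = $455.2

455 dollars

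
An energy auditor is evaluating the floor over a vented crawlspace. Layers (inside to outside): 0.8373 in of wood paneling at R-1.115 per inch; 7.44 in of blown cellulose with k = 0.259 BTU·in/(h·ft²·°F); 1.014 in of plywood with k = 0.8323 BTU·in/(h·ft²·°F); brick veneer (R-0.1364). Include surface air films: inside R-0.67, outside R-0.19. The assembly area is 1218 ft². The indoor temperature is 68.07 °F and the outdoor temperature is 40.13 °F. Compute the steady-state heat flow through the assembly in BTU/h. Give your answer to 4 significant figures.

1068 BTU/h

0.8373 × 1.115 = 0.93359
7.44/0.259 = 28.726
1.014/0.8323 = 1.2183
R_total = 0.67 + 0.93359 + 28.726 + 1.2183 + 0.1364 + 0.19 = 31.874 ft²·°F·h/BTU
Q = A·ΔT/R = 1218 × (68.07 − 40.13) / 31.874 = 1067.7 BTU/h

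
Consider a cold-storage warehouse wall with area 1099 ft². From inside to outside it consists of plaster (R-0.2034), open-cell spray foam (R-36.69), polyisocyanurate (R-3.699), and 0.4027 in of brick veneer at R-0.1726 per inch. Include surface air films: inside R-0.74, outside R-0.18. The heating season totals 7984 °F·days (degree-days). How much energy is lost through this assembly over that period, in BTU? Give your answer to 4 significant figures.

5064000 BTU

0.4027 × 0.1726 = 0.069506
R_total = 0.74 + 0.2034 + 36.69 + 3.699 + 0.069506 + 0.18 = 41.582 ft²·°F·h/BTU
E = A × HDD × 24 / R = 1099 × 7984 × 24 / 41.582 = 5064400 BTU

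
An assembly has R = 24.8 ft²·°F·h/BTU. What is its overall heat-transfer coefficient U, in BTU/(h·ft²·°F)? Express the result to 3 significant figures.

U = 1/R = 1/24.8 = 0.04032

0.0403 BTU/(h·ft²·°F)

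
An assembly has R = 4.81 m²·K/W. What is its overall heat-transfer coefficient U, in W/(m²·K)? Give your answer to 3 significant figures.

U = 1/R = 1/4.81 = 0.2079

0.208 W/(m²·K)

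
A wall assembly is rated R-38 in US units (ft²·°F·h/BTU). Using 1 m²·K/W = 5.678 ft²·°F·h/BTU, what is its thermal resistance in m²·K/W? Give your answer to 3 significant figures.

6.69 m²·K/W

R_SI = 38/5.678 = 6.692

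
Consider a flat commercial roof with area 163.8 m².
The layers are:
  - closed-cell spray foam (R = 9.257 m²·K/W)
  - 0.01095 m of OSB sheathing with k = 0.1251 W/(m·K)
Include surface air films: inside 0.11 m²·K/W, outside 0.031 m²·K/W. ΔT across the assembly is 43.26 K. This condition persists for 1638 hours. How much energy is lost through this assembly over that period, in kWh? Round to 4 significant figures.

0.01095/0.1251 = 0.08753
R_total = 0.11 + 9.257 + 0.08753 + 0.031 = 9.4855 m²·K/W
Q = 163.8 × 43.26 / 9.4855 = 747.03 W
E = 747.03 W × 1638 h / 1000 = 1223.6 kWh

1224 kWh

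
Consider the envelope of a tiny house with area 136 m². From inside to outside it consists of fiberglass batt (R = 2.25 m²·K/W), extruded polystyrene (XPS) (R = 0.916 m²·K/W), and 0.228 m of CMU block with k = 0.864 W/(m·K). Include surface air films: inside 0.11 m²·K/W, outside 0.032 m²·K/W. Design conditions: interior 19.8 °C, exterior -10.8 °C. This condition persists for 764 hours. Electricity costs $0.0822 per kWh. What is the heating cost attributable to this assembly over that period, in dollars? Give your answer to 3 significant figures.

73.2 dollars

0.228/0.864 = 0.2639
R_total = 0.11 + 2.25 + 0.916 + 0.2639 + 0.032 = 3.572 m²·K/W
Q = 136 × (19.8 − (-10.8)) / 3.572 = 1165 W
E = 1165 W × 764 h / 1000 = 890.1 kWh
Cost = 890.1 × 0.0822 = $73.17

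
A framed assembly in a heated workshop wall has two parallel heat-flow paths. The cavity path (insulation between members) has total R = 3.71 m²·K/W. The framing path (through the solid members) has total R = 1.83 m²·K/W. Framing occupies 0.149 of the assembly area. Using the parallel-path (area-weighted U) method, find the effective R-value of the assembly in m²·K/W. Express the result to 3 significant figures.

U_eff = 0.851/3.71 + 0.149/1.83 = 0.2294 + 0.08142 = 0.3108
R_eff = 1/U_eff = 3.217 m²·K/W

3.22 m²·K/W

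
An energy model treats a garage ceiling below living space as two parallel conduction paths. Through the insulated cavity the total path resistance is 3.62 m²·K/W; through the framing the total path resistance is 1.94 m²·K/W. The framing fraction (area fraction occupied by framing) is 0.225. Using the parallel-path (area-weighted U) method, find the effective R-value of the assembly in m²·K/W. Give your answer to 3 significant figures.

3.03 m²·K/W

U_eff = 0.775/3.62 + 0.225/1.94 = 0.2141 + 0.116 = 0.3301
R_eff = 1/U_eff = 3.03 m²·K/W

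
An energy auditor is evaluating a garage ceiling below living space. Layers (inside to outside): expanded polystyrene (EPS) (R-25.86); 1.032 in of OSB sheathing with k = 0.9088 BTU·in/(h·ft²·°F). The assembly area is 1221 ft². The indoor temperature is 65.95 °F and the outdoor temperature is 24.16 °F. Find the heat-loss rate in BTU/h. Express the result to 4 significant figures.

1890 BTU/h

1.032/0.9088 = 1.1356
R_total = 25.86 + 1.1356 = 26.996 ft²·°F·h/BTU
Q = A·ΔT/R = 1221 × (65.95 − 24.16) / 26.996 = 1890.1 BTU/h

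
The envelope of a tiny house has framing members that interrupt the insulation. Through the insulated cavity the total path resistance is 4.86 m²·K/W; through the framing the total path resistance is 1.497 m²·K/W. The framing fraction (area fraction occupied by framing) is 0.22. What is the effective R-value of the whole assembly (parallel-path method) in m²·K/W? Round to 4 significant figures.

3.253 m²·K/W

U_eff = 0.78/4.86 + 0.22/1.497 = 0.16049 + 0.14696 = 0.30745
R_eff = 1/U_eff = 3.2525 m²·K/W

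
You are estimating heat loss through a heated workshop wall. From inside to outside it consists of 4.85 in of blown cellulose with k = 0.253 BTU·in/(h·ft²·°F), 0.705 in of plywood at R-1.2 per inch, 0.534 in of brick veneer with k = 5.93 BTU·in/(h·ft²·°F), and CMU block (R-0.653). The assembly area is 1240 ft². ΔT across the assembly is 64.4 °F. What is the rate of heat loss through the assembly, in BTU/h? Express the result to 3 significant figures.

4.85/0.253 = 19.17
0.705 × 1.2 = 0.846
0.534/5.93 = 0.09005
R_total = 19.17 + 0.846 + 0.09005 + 0.653 = 20.76 ft²·°F·h/BTU
Q = A·ΔT/R = 1240 × 64.4 / 20.76 = 3847 BTU/h

3850 BTU/h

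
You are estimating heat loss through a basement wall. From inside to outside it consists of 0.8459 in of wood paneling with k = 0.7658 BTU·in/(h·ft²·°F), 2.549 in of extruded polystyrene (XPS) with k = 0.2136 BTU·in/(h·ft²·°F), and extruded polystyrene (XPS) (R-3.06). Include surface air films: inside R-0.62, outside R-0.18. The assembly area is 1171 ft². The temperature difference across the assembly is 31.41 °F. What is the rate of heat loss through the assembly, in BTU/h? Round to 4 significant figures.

2177 BTU/h

0.8459/0.7658 = 1.1046
2.549/0.2136 = 11.934
R_total = 0.62 + 1.1046 + 11.934 + 3.06 + 0.18 = 16.898 ft²·°F·h/BTU
Q = A·ΔT/R = 1171 × 31.41 / 16.898 = 2176.6 BTU/h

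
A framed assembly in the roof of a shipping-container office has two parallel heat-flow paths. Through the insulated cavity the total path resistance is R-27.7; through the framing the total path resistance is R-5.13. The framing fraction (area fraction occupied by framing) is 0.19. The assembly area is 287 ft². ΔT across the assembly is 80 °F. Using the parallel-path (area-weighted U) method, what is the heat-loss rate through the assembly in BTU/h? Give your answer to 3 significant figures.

U_eff = 0.81/27.7 + 0.19/5.13 = 0.02924 + 0.03704 = 0.06628
R_eff = 1/U_eff = 15.09 ft²·°F·h/BTU
Q = 287 × 80 / 15.09 = 1522 BTU/h

1520 BTU/h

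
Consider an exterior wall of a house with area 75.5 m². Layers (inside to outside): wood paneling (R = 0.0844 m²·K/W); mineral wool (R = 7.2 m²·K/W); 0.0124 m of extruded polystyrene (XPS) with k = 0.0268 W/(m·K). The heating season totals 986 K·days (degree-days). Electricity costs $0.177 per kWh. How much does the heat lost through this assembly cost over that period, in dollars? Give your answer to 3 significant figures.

40.8 dollars

0.0124/0.0268 = 0.4627
R_total = 0.0844 + 7.2 + 0.4627 = 7.747 m²·K/W
E = A × HDD × 24 / R / 1000 = 75.5 × 986 × 24 / 7.747 / 1000 = 230.6 kWh
Cost = 230.6 × 0.177 = $40.82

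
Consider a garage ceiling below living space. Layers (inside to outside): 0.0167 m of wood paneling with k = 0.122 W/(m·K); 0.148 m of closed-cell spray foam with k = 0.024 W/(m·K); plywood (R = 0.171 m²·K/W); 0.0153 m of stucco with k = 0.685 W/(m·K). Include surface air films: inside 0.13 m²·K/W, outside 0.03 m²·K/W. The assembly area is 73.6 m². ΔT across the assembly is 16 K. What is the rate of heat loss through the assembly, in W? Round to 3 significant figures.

177 W

0.0167/0.122 = 0.1369
0.148/0.024 = 6.167
0.0153/0.685 = 0.02234
R_total = 0.13 + 0.1369 + 6.167 + 0.171 + 0.02234 + 0.03 = 6.657 m²·K/W
Q = A·ΔT/R = 73.6 × 16 / 6.657 = 176.9 W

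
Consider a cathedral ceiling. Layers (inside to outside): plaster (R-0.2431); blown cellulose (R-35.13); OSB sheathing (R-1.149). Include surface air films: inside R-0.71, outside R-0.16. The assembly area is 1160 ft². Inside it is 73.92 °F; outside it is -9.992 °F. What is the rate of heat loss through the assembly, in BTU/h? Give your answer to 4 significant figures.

2603 BTU/h

R_total = 0.71 + 0.2431 + 35.13 + 1.149 + 0.16 = 37.392 ft²·°F·h/BTU
Q = A·ΔT/R = 1160 × (73.92 − (-9.992)) / 37.392 = 2603.2 BTU/h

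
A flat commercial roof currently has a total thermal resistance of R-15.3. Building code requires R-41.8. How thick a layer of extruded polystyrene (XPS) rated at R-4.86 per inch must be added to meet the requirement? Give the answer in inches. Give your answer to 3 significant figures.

5.45 in

ΔR = 41.8 − 15.3 = 26.5 ft²·°F·h/BTU
L = ΔR / (R/in) = 26.5/4.86 = 5.453 in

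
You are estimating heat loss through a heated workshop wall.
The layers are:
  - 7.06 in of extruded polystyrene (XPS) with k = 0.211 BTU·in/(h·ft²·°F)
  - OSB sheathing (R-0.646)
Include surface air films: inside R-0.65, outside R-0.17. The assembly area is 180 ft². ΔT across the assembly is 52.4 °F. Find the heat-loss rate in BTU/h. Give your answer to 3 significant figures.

7.06/0.211 = 33.46
R_total = 0.65 + 33.46 + 0.646 + 0.17 = 34.93 ft²·°F·h/BTU
Q = A·ΔT/R = 180 × 52.4 / 34.93 = 270.1 BTU/h

270 BTU/h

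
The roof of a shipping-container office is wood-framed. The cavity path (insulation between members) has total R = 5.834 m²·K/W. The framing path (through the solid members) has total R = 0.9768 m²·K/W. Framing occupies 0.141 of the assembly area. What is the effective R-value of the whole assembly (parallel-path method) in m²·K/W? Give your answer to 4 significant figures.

3.429 m²·K/W

U_eff = 0.859/5.834 + 0.141/0.9768 = 0.14724 + 0.14435 = 0.29159
R_eff = 1/U_eff = 3.4295 m²·K/W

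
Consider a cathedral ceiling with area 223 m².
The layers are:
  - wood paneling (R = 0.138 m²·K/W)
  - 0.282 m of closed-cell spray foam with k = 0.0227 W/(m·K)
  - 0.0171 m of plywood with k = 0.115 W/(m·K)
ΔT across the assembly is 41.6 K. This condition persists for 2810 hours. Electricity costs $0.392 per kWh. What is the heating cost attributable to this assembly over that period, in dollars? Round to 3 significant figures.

0.282/0.0227 = 12.42
0.0171/0.115 = 0.1487
R_total = 0.138 + 12.42 + 0.1487 = 12.71 m²·K/W
Q = 223 × 41.6 / 12.71 = 729.9 W
E = 729.9 W × 2810 h / 1000 = 2051 kWh
Cost = 2051 × 0.392 = $804

804 dollars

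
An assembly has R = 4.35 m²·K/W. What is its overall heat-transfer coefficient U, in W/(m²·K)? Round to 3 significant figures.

U = 1/R = 1/4.35 = 0.2299

0.230 W/(m²·K)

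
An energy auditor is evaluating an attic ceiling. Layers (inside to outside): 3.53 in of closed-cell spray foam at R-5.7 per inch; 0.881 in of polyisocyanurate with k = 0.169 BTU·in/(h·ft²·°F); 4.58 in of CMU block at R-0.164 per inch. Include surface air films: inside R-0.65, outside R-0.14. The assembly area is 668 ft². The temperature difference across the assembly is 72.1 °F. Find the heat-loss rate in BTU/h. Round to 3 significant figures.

3.53 × 5.7 = 20.12
0.881/0.169 = 5.213
4.58 × 0.164 = 0.7511
R_total = 0.65 + 20.12 + 5.213 + 0.7511 + 0.14 = 26.88 ft²·°F·h/BTU
Q = A·ΔT/R = 668 × 72.1 / 26.88 = 1792 BTU/h

1790 BTU/h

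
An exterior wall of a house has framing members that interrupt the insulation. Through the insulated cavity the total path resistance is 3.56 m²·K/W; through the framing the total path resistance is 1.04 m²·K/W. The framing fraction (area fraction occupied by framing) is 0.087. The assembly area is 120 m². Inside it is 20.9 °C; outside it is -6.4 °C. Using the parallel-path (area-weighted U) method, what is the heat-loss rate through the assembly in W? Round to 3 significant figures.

1110 W

U_eff = 0.913/3.56 + 0.087/1.04 = 0.2565 + 0.08365 = 0.3401
R_eff = 1/U_eff = 2.94 m²·K/W
Q = 120 × (20.9 − (-6.4)) / 2.94 = 1114 W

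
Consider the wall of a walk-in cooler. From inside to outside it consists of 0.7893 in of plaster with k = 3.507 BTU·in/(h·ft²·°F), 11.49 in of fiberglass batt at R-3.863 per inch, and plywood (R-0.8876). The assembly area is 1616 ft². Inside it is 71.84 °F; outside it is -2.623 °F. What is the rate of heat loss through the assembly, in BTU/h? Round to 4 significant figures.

0.7893/3.507 = 0.22506
11.49 × 3.863 = 44.386
R_total = 0.22506 + 44.386 + 0.8876 = 45.499 ft²·°F·h/BTU
Q = A·ΔT/R = 1616 × (71.84 − (-2.623)) / 45.499 = 2644.7 BTU/h

2645 BTU/h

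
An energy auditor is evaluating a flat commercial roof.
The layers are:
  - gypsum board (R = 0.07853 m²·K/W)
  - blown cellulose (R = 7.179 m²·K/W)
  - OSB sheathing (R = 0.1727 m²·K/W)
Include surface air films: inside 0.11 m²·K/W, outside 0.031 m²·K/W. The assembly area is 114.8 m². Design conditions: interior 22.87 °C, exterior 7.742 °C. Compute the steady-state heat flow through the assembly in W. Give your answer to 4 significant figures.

229.4 W

R_total = 0.11 + 0.07853 + 7.179 + 0.1727 + 0.031 = 7.5712 m²·K/W
Q = A·ΔT/R = 114.8 × (22.87 − 7.742) / 7.5712 = 229.38 W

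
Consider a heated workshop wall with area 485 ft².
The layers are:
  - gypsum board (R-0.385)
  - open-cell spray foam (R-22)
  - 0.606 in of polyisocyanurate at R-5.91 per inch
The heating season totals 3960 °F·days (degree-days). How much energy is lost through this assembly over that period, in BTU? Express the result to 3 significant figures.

1780000 BTU

0.606 × 5.91 = 3.581
R_total = 0.385 + 22 + 3.581 = 25.97 ft²·°F·h/BTU
E = A × HDD × 24 / R = 485 × 3960 × 24 / 25.97 = 1775000 BTU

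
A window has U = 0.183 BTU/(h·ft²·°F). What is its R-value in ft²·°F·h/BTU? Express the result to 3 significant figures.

5.46 ft²·°F·h/BTU

R = 1/U = 1/0.183 = 5.464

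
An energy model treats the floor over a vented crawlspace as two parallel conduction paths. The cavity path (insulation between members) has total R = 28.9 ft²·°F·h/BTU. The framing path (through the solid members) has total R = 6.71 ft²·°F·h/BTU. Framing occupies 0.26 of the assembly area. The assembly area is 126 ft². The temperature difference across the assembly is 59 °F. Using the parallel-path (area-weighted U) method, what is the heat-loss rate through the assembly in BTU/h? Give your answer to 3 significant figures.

U_eff = 0.74/28.9 + 0.26/6.71 = 0.02561 + 0.03875 = 0.06435
R_eff = 1/U_eff = 15.54 ft²·°F·h/BTU
Q = 126 × 59 / 15.54 = 478.4 BTU/h

478 BTU/h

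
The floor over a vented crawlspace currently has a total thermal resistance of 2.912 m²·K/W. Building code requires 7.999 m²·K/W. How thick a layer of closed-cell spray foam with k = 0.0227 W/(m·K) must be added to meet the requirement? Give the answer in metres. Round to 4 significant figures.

ΔR = 7.999 − 2.912 = 5.087 m²·K/W
L = ΔR × k = 5.087 × 0.0227 = 0.11547 m

0.1155 m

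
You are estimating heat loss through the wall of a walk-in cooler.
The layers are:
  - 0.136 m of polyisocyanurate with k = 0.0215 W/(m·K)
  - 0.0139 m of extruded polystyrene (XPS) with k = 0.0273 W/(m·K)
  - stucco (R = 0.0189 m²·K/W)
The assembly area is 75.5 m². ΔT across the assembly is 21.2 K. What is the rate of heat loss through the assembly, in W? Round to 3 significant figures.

0.136/0.0215 = 6.326
0.0139/0.0273 = 0.5092
R_total = 6.326 + 0.5092 + 0.0189 = 6.854 m²·K/W
Q = A·ΔT/R = 75.5 × 21.2 / 6.854 = 233.5 W

234 W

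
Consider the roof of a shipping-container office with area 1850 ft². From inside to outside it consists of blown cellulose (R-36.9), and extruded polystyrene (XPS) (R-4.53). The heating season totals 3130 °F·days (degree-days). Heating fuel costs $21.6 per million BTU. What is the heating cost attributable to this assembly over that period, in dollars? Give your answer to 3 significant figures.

72.5 dollars

R_total = 36.9 + 4.53 = 41.43 ft²·°F·h/BTU
E = A × HDD × 24 / R = 1850 × 3130 × 24 / 41.43 = 3354000 BTU
Cost = 3354000/10⁶ × 21.6 = $72.45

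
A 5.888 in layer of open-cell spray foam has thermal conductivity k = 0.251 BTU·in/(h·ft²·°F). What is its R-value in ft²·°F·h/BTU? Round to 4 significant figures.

23.46 ft²·°F·h/BTU

R = L/k = 5.888/0.251 = 23.458 ft²·°F·h/BTU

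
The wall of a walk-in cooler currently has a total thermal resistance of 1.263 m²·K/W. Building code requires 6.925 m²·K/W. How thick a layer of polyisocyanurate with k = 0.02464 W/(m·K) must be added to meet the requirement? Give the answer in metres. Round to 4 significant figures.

0.1395 m

ΔR = 6.925 − 1.263 = 5.662 m²·K/W
L = ΔR × k = 5.662 × 0.02464 = 0.13951 m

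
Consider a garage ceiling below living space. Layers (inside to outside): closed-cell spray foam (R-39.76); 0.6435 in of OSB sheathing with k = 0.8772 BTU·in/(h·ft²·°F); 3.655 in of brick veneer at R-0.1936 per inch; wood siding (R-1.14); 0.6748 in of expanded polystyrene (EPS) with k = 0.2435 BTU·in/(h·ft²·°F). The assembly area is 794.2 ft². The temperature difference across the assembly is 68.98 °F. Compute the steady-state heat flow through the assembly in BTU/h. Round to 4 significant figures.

0.6435/0.8772 = 0.73358
3.655 × 0.1936 = 0.70761
0.6748/0.2435 = 2.7713
R_total = 39.76 + 0.73358 + 0.70761 + 1.14 + 2.7713 = 45.112 ft²·°F·h/BTU
Q = A·ΔT/R = 794.2 × 68.98 / 45.112 = 1214.4 BTU/h

1214 BTU/h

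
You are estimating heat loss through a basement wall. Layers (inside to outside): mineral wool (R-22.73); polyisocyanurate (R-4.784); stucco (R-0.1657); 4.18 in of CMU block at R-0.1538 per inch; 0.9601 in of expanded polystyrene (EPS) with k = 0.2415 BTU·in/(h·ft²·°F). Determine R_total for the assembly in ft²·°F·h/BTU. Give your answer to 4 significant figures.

32.30 ft²·°F·h/BTU

4.18 × 0.1538 = 0.64288
0.9601/0.2415 = 3.9756
R_total = 22.73 + 4.784 + 0.1657 + 0.64288 + 3.9756 = 32.298 ft²·°F·h/BTU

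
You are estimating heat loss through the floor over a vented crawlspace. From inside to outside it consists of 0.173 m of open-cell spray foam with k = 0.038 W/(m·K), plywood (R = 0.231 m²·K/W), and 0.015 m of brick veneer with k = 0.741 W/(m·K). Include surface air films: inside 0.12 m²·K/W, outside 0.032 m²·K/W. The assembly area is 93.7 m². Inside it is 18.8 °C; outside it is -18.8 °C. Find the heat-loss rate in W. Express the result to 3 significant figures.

711 W

0.173/0.038 = 4.553
0.015/0.741 = 0.02024
R_total = 0.12 + 4.553 + 0.231 + 0.02024 + 0.032 = 4.956 m²·K/W
Q = A·ΔT/R = 93.7 × (18.8 − (-18.8)) / 4.956 = 710.9 W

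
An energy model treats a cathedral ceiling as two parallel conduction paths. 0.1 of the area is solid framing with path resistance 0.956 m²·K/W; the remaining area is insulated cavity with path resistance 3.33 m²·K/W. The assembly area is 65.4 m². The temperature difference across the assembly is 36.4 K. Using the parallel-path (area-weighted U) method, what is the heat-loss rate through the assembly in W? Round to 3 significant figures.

U_eff = 0.9/3.33 + 0.1/0.956 = 0.2703 + 0.1046 = 0.3749
R_eff = 1/U_eff = 2.668 m²·K/W
Q = 65.4 × 36.4 / 2.668 = 892.4 W

892 W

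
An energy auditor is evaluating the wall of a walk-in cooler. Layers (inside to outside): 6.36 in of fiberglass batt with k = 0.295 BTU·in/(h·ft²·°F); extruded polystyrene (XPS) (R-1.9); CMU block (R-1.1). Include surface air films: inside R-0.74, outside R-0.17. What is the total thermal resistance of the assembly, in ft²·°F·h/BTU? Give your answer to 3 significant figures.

25.5 ft²·°F·h/BTU

6.36/0.295 = 21.56
R_total = 0.74 + 21.56 + 1.9 + 1.1 + 0.17 = 25.47 ft²·°F·h/BTU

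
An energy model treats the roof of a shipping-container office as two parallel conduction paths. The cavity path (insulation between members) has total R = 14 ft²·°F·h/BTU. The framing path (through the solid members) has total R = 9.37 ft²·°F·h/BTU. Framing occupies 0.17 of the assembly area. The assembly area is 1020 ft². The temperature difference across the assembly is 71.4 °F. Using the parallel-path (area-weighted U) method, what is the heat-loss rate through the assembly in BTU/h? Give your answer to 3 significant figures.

5640 BTU/h

U_eff = 0.83/14 + 0.17/9.37 = 0.05929 + 0.01814 = 0.07743
R_eff = 1/U_eff = 12.92 ft²·°F·h/BTU
Q = 1020 × 71.4 / 12.92 = 5639 BTU/h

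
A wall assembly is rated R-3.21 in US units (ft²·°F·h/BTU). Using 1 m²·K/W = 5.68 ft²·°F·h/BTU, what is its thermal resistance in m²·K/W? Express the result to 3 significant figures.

0.565 m²·K/W

R_SI = 3.21/5.68 = 0.5651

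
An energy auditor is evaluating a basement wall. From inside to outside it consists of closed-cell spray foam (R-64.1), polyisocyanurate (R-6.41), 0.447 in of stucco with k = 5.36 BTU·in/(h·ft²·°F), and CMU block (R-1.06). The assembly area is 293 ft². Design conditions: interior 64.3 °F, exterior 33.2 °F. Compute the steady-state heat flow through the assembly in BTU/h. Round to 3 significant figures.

0.447/5.36 = 0.0834
R_total = 64.1 + 6.41 + 0.0834 + 1.06 = 71.65 ft²·°F·h/BTU
Q = A·ΔT/R = 293 × (64.3 − 33.2) / 71.65 = 127.2 BTU/h

127 BTU/h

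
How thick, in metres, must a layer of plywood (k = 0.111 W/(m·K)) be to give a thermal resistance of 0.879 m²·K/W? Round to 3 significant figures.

0.0976 m

L = R·k = 0.879 × 0.111 = 0.09757 m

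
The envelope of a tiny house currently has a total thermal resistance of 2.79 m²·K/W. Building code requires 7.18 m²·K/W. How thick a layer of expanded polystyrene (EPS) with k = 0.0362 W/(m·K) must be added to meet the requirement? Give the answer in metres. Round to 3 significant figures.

ΔR = 7.18 − 2.79 = 4.39 m²·K/W
L = ΔR × k = 4.39 × 0.0362 = 0.1589 m

0.159 m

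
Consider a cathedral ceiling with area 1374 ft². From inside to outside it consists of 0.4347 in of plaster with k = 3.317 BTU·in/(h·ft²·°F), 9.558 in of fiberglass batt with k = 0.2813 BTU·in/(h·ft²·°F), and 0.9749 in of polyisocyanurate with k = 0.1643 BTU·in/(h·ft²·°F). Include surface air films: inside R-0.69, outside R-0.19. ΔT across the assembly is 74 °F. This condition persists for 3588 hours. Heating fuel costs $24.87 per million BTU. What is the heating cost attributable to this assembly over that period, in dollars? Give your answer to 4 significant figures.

0.4347/3.317 = 0.13105
9.558/0.2813 = 33.978
0.9749/0.1643 = 5.9337
R_total = 0.69 + 0.13105 + 33.978 + 5.9337 + 0.19 = 40.923 ft²·°F·h/BTU
Q = 1374 × 74 / 40.923 = 2484.6 BTU/h
E = 2484.6 × 3588 = 8914700 BTU
Cost = 8914700/10⁶ × 24.87 = $221.71

221.7 dollars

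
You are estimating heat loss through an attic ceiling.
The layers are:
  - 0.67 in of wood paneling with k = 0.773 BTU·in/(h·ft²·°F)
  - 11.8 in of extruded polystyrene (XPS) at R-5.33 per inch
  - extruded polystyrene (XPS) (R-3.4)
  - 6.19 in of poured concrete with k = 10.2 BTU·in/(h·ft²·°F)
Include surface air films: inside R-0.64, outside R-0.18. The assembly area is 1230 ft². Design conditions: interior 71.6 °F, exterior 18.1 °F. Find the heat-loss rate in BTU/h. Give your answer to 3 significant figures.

0.67/0.773 = 0.8668
11.8 × 5.33 = 62.89
6.19/10.2 = 0.6069
R_total = 0.64 + 0.8668 + 62.89 + 3.4 + 0.6069 + 0.18 = 68.59 ft²·°F·h/BTU
Q = A·ΔT/R = 1230 × (71.6 − 18.1) / 68.59 = 959.4 BTU/h

959 BTU/h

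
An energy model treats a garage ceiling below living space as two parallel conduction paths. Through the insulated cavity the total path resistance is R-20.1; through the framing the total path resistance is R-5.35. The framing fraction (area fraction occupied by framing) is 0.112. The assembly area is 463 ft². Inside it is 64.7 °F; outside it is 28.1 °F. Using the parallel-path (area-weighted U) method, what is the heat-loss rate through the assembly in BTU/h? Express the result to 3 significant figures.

U_eff = 0.888/20.1 + 0.112/5.35 = 0.04418 + 0.02093 = 0.06511
R_eff = 1/U_eff = 15.36 ft²·°F·h/BTU
Q = 463 × (64.7 − 28.1) / 15.36 = 1103 BTU/h

1100 BTU/h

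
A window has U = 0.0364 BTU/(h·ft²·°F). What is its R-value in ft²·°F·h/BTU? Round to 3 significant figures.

27.5 ft²·°F·h/BTU

R = 1/U = 1/0.0364 = 27.47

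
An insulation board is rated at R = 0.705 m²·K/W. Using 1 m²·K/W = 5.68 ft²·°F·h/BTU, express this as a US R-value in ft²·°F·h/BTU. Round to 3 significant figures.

R_US = 0.705 × 5.68 = 4.004

4.00 ft²·°F·h/BTU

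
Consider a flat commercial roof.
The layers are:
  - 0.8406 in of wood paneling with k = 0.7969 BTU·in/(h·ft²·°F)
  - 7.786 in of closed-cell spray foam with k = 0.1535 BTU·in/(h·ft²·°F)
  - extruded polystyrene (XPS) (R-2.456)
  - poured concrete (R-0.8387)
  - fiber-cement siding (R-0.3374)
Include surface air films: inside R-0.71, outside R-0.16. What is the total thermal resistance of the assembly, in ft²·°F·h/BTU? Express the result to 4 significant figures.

0.8406/0.7969 = 1.0548
7.786/0.1535 = 50.723
R_total = 0.71 + 1.0548 + 50.723 + 2.456 + 0.8387 + 0.3374 + 0.16 = 56.28 ft²·°F·h/BTU

56.28 ft²·°F·h/BTU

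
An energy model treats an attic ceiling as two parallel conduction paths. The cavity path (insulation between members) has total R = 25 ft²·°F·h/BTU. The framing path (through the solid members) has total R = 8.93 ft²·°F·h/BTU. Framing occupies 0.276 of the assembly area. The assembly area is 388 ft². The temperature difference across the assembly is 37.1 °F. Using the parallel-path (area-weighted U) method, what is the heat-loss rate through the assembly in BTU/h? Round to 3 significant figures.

U_eff = 0.724/25 + 0.276/8.93 = 0.02896 + 0.03091 = 0.05987
R_eff = 1/U_eff = 16.7 ft²·°F·h/BTU
Q = 388 × 37.1 / 16.7 = 861.8 BTU/h

862 BTU/h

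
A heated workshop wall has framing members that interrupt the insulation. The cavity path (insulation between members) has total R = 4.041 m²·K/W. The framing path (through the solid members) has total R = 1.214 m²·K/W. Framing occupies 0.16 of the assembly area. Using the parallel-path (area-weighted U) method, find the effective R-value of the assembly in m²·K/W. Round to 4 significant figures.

U_eff = 0.84/4.041 + 0.16/1.214 = 0.20787 + 0.1318 = 0.33967
R_eff = 1/U_eff = 2.9441 m²·K/W

2.944 m²·K/W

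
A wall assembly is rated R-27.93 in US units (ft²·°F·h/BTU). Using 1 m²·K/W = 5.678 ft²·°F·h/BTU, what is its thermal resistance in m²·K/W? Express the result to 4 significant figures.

4.919 m²·K/W

R_SI = 27.93/5.678 = 4.919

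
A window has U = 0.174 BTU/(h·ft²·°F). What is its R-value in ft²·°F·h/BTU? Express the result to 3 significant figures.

R = 1/U = 1/0.174 = 5.747

5.75 ft²·°F·h/BTU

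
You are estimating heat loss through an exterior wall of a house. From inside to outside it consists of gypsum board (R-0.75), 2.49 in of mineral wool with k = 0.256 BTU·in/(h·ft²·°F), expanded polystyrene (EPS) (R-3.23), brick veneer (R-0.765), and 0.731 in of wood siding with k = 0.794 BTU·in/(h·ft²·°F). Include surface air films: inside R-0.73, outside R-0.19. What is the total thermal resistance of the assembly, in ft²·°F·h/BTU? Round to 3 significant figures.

2.49/0.256 = 9.727
0.731/0.794 = 0.9207
R_total = 0.73 + 0.75 + 9.727 + 3.23 + 0.765 + 0.9207 + 0.19 = 16.31 ft²·°F·h/BTU

16.3 ft²·°F·h/BTU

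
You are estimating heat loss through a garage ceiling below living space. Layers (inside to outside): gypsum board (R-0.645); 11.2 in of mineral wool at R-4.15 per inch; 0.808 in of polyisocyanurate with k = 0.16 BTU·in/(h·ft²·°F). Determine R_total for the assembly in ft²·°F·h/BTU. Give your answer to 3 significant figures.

11.2 × 4.15 = 46.48
0.808/0.16 = 5.05
R_total = 0.645 + 46.48 + 5.05 = 52.18 ft²·°F·h/BTU

52.2 ft²·°F·h/BTU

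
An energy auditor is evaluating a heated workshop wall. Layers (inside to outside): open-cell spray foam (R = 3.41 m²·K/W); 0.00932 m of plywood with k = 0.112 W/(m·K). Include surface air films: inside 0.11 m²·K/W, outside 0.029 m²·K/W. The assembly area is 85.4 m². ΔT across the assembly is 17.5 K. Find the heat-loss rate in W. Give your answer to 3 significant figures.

0.00932/0.112 = 0.08321
R_total = 0.11 + 3.41 + 0.08321 + 0.029 = 3.632 m²·K/W
Q = A·ΔT/R = 85.4 × 17.5 / 3.632 = 411.5 W

411 W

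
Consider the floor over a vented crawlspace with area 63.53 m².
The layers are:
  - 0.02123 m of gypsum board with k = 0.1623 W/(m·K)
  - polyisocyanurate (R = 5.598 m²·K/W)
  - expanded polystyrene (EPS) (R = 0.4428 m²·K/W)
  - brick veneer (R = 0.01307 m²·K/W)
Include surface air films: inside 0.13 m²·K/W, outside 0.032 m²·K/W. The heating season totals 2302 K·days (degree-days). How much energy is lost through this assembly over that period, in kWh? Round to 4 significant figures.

553.0 kWh

0.02123/0.1623 = 0.13081
R_total = 0.13 + 0.13081 + 5.598 + 0.4428 + 0.01307 + 0.032 = 6.3467 m²·K/W
E = A × HDD × 24 / R / 1000 = 63.53 × 2302 × 24 / 6.3467 / 1000 = 553.03 kWh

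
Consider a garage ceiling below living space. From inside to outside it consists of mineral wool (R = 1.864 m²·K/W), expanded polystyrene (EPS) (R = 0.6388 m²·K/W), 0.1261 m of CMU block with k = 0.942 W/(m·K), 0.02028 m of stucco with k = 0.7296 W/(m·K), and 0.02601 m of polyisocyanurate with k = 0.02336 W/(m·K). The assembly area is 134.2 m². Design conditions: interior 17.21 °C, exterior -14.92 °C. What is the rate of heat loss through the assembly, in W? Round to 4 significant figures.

1141 W

0.1261/0.942 = 0.13386
0.02028/0.7296 = 0.027796
0.02601/0.02336 = 1.1134
R_total = 1.864 + 0.6388 + 0.13386 + 0.027796 + 1.1134 = 3.7779 m²·K/W
Q = A·ΔT/R = 134.2 × (17.21 − (-14.92)) / 3.7779 = 1141.3 W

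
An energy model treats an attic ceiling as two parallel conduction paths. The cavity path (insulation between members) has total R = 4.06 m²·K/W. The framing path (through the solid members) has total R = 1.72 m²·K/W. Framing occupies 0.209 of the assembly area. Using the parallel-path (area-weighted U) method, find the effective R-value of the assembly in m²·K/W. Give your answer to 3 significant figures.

U_eff = 0.791/4.06 + 0.209/1.72 = 0.1948 + 0.1215 = 0.3163
R_eff = 1/U_eff = 3.161 m²·K/W

3.16 m²·K/W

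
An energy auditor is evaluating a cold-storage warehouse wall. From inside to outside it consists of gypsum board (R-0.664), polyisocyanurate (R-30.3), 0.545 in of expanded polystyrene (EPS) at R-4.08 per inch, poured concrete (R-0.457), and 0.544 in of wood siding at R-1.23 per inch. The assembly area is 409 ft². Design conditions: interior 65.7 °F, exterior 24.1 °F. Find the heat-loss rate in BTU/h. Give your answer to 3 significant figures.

496 BTU/h

0.545 × 4.08 = 2.224
0.544 × 1.23 = 0.6691
R_total = 0.664 + 30.3 + 2.224 + 0.457 + 0.6691 = 34.31 ft²·°F·h/BTU
Q = A·ΔT/R = 409 × (65.7 − 24.1) / 34.31 = 495.8 BTU/h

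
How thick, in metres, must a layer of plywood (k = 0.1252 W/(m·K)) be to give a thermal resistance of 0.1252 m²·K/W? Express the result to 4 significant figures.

L = R·k = 0.1252 × 0.1252 = 0.015675 m

0.01568 m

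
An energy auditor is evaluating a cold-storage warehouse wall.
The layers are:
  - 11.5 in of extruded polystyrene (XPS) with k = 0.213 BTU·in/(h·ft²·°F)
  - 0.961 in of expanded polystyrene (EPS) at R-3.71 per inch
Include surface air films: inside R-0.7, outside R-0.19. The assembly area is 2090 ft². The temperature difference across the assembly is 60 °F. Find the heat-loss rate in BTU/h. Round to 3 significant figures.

2150 BTU/h

11.5/0.213 = 53.99
0.961 × 3.71 = 3.565
R_total = 0.7 + 53.99 + 3.565 + 0.19 = 58.45 ft²·°F·h/BTU
Q = A·ΔT/R = 2090 × 60 / 58.45 = 2146 BTU/h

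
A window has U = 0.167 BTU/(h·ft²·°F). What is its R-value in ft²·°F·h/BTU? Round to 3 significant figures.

5.99 ft²·°F·h/BTU

R = 1/U = 1/0.167 = 5.988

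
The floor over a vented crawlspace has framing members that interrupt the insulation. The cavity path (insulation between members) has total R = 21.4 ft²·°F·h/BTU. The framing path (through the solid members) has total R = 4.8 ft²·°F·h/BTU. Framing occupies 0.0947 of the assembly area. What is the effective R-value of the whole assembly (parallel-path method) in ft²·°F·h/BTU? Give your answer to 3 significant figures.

U_eff = 0.9053/21.4 + 0.0947/4.8 = 0.0423 + 0.01973 = 0.06203
R_eff = 1/U_eff = 16.12 ft²·°F·h/BTU

16.1 ft²·°F·h/BTU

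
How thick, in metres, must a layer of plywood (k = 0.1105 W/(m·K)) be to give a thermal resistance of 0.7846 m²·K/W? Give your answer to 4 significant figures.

0.08670 m

L = R·k = 0.7846 × 0.1105 = 0.086698 m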